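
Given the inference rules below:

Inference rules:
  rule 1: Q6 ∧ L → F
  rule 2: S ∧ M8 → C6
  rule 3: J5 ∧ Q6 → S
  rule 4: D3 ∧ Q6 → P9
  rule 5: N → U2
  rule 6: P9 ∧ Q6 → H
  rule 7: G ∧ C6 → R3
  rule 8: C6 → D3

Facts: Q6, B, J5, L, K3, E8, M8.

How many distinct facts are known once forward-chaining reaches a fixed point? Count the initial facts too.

Round 1 fires rule 1, rule 3, giving F, S.
Round 2 fires rule 2, giving C6.
Round 3 fires rule 8, giving D3.
Round 4 fires rule 4, giving P9.
Round 5 fires rule 6, giving H.
Closure: {B, C6, D3, E8, F, H, J5, K3, L, M8, P9, Q6, S} — 13 facts.

13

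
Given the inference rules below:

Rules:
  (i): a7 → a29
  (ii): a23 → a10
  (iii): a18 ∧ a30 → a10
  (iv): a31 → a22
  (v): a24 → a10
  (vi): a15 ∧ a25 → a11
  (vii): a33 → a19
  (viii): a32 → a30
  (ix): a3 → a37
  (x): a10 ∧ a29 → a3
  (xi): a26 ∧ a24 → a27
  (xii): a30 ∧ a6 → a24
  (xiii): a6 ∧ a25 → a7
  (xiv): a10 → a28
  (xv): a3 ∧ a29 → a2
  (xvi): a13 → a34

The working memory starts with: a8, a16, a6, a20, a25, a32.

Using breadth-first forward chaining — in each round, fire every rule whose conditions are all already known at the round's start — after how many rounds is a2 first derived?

5

[1] (viii) [a32 → a30]; (xiii) [a6 ∧ a25 → a7]. ⇒ new: a30, a7.
[2] (i) [a7 → a29]; (xii) [a30 ∧ a6 → a24]. ⇒ new: a29, a24.
[3] (v) [a24 → a10]. ⇒ new: a10.
[4] (x) [a10 ∧ a29 → a3]; (xiv) [a10 → a28]. ⇒ new: a3, a28.
[5] (ix) [a3 → a37]; (xv) [a3 ∧ a29 → a2]. ⇒ new: a37, a2.
a2 first appears in round 5.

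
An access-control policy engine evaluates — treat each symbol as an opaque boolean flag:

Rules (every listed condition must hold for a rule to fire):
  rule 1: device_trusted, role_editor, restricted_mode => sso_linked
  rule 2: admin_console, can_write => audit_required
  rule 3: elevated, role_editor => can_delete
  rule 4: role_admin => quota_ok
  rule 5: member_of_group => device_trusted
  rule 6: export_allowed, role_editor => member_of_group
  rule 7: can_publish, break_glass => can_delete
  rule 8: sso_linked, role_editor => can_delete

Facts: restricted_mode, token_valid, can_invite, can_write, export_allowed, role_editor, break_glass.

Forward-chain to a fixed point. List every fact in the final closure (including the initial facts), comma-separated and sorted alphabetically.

Round 1 fires rule 6, giving member_of_group.
Round 2 fires rule 5, giving device_trusted.
Round 3 fires rule 1, giving sso_linked.
Round 4 fires rule 8, giving can_delete.

break_glass, can_delete, can_invite, can_write, device_trusted, export_allowed, member_of_group, restricted_mode, role_editor, sso_linked, token_valid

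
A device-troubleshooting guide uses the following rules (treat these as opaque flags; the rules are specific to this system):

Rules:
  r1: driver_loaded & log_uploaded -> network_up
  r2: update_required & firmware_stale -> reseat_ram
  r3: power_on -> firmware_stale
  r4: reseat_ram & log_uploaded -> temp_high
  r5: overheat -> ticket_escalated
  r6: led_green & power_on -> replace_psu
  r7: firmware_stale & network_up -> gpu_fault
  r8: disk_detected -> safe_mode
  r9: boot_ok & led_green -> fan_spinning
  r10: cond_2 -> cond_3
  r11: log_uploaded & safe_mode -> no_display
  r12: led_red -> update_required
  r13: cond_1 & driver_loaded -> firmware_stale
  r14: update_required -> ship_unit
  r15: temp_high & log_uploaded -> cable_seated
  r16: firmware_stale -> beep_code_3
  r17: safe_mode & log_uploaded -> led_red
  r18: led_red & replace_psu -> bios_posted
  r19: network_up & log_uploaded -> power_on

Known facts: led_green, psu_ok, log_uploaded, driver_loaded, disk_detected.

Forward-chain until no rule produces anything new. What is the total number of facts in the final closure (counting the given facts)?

[1] r1 [driver_loaded & log_uploaded -> network_up]; r8 [disk_detected -> safe_mode]. ⇒ new: network_up, safe_mode.
[2] r11 [log_uploaded & safe_mode -> no_display]; r17 [safe_mode & log_uploaded -> led_red]; r19 [network_up & log_uploaded -> power_on]. ⇒ new: no_display, led_red, power_on.
[3] r3 [power_on -> firmware_stale]; r6 [led_green & power_on -> replace_psu]; r12 [led_red -> update_required]. ⇒ new: firmware_stale, replace_psu, update_required.
[4] r2 [update_required & firmware_stale -> reseat_ram]; r7 [firmware_stale & network_up -> gpu_fault]; r14 [update_required -> ship_unit]; r16 [firmware_stale -> beep_code_3]; r18 [led_red & replace_psu -> bios_posted]. ⇒ new: reseat_ram, gpu_fault, ship_unit, beep_code_3, bios_posted.
[5] r4 [reseat_ram & log_uploaded -> temp_high]. ⇒ new: temp_high.
[6] r15 [temp_high & log_uploaded -> cable_seated]. ⇒ new: cable_seated.
Closure: {beep_code_3, bios_posted, cable_seated, disk_detected, driver_loaded, firmware_stale, gpu_fault, led_green, led_red, log_uploaded, network_up, no_display, power_on, psu_ok, replace_psu, reseat_ram, safe_mode, ship_unit, temp_high, update_required} — 20 facts.

20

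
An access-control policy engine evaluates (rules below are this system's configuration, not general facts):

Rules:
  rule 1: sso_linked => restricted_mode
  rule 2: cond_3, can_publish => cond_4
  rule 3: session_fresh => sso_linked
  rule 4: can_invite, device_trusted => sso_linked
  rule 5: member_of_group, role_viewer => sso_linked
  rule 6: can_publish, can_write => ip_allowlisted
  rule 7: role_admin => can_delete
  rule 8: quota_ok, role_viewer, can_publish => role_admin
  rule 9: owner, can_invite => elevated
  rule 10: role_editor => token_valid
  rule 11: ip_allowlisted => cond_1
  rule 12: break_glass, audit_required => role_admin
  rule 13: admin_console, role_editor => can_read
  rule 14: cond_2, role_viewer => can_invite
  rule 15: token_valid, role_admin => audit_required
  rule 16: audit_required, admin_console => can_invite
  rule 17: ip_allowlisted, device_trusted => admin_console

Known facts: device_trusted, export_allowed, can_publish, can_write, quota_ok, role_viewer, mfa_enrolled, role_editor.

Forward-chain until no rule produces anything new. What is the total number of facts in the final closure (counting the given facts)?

Round 1: rule 6 [can_publish, can_write => ip_allowlisted]; rule 8 [quota_ok, role_viewer, can_publish => role_admin]; rule 10 [role_editor => token_valid]. Adds ip_allowlisted, role_admin, token_valid.
Round 2: rule 7 [role_admin => can_delete]; rule 11 [ip_allowlisted => cond_1]; rule 15 [token_valid, role_admin => audit_required]; rule 17 [ip_allowlisted, device_trusted => admin_console]. Adds can_delete, cond_1, audit_required, admin_console.
Round 3: rule 13 [admin_console, role_editor => can_read]; rule 16 [audit_required, admin_console => can_invite]. Adds can_read, can_invite.
Round 4: rule 4 [can_invite, device_trusted => sso_linked]. Adds sso_linked.
Round 5: rule 1 [sso_linked => restricted_mode]. Adds restricted_mode.
Closure: {admin_console, audit_required, can_delete, can_invite, can_publish, can_read, can_write, cond_1, device_trusted, export_allowed, ip_allowlisted, mfa_enrolled, quota_ok, restricted_mode, role_admin, role_editor, role_viewer, sso_linked, token_valid} — 19 facts.

19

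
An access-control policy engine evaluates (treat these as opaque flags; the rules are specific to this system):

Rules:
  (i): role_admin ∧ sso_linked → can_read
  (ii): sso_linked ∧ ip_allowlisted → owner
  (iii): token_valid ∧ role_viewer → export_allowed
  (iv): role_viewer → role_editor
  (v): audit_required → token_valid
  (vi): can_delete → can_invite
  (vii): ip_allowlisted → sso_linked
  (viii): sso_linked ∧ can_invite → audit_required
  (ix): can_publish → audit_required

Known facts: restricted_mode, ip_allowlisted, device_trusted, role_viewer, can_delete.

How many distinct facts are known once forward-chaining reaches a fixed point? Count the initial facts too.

12

[1] (iv) [role_viewer → role_editor]; (vi) [can_delete → can_invite]; (vii) [ip_allowlisted → sso_linked]. ⇒ new: role_editor, can_invite, sso_linked.
[2] (ii) [sso_linked ∧ ip_allowlisted → owner]; (viii) [sso_linked ∧ can_invite → audit_required]. ⇒ new: owner, audit_required.
[3] (v) [audit_required → token_valid]. ⇒ new: token_valid.
[4] (iii) [token_valid ∧ role_viewer → export_allowed]. ⇒ new: export_allowed.
Closure: {audit_required, can_delete, can_invite, device_trusted, export_allowed, ip_allowlisted, owner, restricted_mode, role_editor, role_viewer, sso_linked, token_valid} — 12 facts.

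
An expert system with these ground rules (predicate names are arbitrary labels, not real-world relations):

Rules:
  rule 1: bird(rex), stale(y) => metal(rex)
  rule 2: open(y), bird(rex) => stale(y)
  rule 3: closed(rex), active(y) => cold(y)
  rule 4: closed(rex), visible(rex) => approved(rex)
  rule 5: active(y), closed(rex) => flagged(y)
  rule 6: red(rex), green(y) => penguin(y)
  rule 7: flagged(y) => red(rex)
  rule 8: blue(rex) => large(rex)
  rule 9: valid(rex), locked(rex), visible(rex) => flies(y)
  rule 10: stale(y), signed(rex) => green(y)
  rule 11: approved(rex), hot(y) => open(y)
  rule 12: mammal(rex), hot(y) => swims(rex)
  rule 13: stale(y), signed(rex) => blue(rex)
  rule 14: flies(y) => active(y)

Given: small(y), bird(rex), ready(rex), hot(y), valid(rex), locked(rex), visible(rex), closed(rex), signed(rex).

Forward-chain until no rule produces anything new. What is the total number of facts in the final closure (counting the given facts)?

Round 1: rule 4 [closed(rex), visible(rex) => approved(rex)]; rule 9 [valid(rex), locked(rex), visible(rex) => flies(y)]. New: approved(rex), flies(y).
Round 2: rule 11 [approved(rex), hot(y) => open(y)]; rule 14 [flies(y) => active(y)]. New: open(y), active(y).
Round 3: rule 2 [open(y), bird(rex) => stale(y)]; rule 3 [closed(rex), active(y) => cold(y)]; rule 5 [active(y), closed(rex) => flagged(y)]. New: stale(y), cold(y), flagged(y).
Round 4: rule 1 [bird(rex), stale(y) => metal(rex)]; rule 7 [flagged(y) => red(rex)]; rule 10 [stale(y), signed(rex) => green(y)]; rule 13 [stale(y), signed(rex) => blue(rex)]. New: metal(rex), red(rex), green(y), blue(rex).
Round 5: rule 6 [red(rex), green(y) => penguin(y)]; rule 8 [blue(rex) => large(rex)]. New: penguin(y), large(rex).
Closure: {active(y), approved(rex), bird(rex), blue(rex), closed(rex), cold(y), flagged(y), flies(y), green(y), hot(y), large(rex), locked(rex), metal(rex), open(y), penguin(y), ready(rex), red(rex), signed(rex), small(y), stale(y), valid(rex), visible(rex)} — 22 facts.

22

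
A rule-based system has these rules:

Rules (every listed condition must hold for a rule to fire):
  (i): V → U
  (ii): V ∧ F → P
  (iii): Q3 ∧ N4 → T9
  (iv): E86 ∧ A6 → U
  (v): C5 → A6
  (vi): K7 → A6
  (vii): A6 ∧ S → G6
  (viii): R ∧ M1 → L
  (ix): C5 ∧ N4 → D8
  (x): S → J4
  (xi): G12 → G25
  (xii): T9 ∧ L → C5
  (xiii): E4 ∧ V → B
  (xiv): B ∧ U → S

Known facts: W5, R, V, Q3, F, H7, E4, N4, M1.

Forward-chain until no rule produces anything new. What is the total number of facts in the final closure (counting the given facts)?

20

Round 1 — (i), (ii), (iii), (viii), (xiii), derive U, P, T9, L, B.
Round 2 — (xii), (xiv), derive C5, S.
Round 3 — (v), (ix), (x), derive A6, D8, J4.
Round 4 — (vii), derive G6.
Closure: {A6, B, C5, D8, E4, F, G6, H7, J4, L, M1, N4, P, Q3, R, S, T9, U, V, W5} — 20 facts.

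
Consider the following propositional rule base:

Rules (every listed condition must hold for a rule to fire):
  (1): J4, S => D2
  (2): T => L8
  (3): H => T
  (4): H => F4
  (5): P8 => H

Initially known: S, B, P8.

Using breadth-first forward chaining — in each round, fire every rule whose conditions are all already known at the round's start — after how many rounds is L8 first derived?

Round 1: (5) [P8 => H]. New: H.
Round 2: (3) [H => T]; (4) [H => F4]. New: T, F4.
Round 3: (2) [T => L8]. New: L8.
L8 first appears in round 3.

3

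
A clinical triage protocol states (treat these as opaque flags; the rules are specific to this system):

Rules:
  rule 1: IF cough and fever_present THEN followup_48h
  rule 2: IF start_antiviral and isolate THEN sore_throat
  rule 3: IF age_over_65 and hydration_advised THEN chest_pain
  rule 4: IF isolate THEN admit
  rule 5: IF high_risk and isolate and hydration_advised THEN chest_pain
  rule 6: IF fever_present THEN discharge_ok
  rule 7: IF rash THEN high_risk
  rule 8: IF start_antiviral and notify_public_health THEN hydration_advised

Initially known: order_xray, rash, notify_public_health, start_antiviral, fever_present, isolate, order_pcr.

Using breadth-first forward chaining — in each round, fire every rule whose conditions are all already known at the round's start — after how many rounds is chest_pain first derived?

Round 1 — rule 2, rule 4, rule 6, rule 7, rule 8, derive sore_throat, admit, discharge_ok, high_risk, hydration_advised.
Round 2 — rule 5, derive chest_pain.
chest_pain first appears in round 2.

2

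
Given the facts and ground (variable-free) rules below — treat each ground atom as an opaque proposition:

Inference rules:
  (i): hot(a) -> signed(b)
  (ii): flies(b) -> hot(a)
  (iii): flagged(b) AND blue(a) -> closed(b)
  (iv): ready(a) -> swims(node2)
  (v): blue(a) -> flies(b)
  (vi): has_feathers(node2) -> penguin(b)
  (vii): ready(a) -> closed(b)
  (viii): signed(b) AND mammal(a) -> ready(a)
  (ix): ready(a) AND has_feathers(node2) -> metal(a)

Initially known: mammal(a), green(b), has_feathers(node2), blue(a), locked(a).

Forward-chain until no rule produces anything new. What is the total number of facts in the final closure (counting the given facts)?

13

Round 1 — (v), (vi), derive flies(b), penguin(b).
Round 2 — (ii), derive hot(a).
Round 3 — (i), derive signed(b).
Round 4 — (viii), derive ready(a).
Round 5 — (iv), (vii), (ix), derive swims(node2), closed(b), metal(a).
Closure: {blue(a), closed(b), flies(b), green(b), has_feathers(node2), hot(a), locked(a), mammal(a), metal(a), penguin(b), ready(a), signed(b), swims(node2)} — 13 facts.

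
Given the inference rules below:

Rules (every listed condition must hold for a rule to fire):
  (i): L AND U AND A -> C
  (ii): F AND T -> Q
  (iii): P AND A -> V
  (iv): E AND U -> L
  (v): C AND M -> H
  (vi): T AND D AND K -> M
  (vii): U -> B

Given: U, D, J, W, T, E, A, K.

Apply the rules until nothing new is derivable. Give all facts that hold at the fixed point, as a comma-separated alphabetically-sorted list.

A, B, C, D, E, H, J, K, L, M, T, U, W

Round 1 — (iv), (vi), (vii), derive L, M, B.
Round 2 — (i), derive C.
Round 3 — (v), derive H.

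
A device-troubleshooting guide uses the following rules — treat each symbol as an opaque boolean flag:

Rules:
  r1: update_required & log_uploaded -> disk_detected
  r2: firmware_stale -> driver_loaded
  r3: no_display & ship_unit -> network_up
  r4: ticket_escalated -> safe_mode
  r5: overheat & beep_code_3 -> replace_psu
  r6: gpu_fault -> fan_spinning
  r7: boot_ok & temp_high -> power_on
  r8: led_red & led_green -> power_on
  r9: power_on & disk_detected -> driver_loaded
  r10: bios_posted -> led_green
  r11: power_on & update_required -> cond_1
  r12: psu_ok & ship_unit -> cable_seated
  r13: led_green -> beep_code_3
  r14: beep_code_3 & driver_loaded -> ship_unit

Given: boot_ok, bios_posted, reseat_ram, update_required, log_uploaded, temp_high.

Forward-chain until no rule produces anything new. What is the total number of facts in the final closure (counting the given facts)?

13

Round 1 — r1, r7, r10, derive disk_detected, power_on, led_green.
Round 2 — r9, r11, r13, derive driver_loaded, cond_1, beep_code_3.
Round 3 — r14, derive ship_unit.
Closure: {beep_code_3, bios_posted, boot_ok, cond_1, disk_detected, driver_loaded, led_green, log_uploaded, power_on, reseat_ram, ship_unit, temp_high, update_required} — 13 facts.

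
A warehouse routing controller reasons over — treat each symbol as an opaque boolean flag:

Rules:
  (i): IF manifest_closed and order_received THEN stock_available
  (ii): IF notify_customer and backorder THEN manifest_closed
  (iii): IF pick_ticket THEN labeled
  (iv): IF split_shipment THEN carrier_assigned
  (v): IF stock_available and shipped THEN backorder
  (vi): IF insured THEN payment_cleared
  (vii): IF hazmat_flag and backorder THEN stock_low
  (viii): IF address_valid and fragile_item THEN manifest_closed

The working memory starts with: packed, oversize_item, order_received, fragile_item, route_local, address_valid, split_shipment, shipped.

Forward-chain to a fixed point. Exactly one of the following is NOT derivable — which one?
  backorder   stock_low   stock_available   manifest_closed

stock_low

[1] (iv) [IF split_shipment THEN carrier_assigned]; (viii) [IF address_valid and fragile_item THEN manifest_closed]. ⇒ new: carrier_assigned, manifest_closed.
[2] (i) [IF manifest_closed and order_received THEN stock_available]. ⇒ new: stock_available.
[3] (v) [IF stock_available and shipped THEN backorder]. ⇒ new: backorder.
Derived: manifest_closed (round 1), backorder (round 3), stock_available (round 2). stock_low never appears in any round.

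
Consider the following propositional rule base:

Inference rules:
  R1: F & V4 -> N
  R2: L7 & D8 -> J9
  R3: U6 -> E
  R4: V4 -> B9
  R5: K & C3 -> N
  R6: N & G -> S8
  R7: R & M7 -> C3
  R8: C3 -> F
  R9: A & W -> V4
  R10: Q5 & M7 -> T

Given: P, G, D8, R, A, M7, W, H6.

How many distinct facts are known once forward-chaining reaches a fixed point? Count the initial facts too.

Round 1: R7 [R & M7 -> C3]; R9 [A & W -> V4]. Adds C3, V4.
Round 2: R4 [V4 -> B9]; R8 [C3 -> F]. Adds B9, F.
Round 3: R1 [F & V4 -> N]. Adds N.
Round 4: R6 [N & G -> S8]. Adds S8.
Closure: {A, B9, C3, D8, F, G, H6, M7, N, P, R, S8, V4, W} — 14 facts.

14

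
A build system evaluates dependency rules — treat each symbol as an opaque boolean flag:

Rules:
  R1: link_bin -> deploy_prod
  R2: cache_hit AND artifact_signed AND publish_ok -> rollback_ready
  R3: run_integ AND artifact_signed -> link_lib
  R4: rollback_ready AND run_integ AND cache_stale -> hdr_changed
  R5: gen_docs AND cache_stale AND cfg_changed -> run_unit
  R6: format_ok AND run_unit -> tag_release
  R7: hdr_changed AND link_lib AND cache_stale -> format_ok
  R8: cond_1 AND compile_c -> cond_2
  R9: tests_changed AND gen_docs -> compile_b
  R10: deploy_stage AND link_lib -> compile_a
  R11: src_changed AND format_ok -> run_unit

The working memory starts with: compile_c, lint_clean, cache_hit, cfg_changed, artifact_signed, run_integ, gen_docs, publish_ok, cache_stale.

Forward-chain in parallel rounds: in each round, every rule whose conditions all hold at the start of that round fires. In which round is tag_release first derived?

Round 1: R2 [cache_hit AND artifact_signed AND publish_ok -> rollback_ready]; R3 [run_integ AND artifact_signed -> link_lib]; R5 [gen_docs AND cache_stale AND cfg_changed -> run_unit]. New: rollback_ready, link_lib, run_unit.
Round 2: R4 [rollback_ready AND run_integ AND cache_stale -> hdr_changed]. New: hdr_changed.
Round 3: R7 [hdr_changed AND link_lib AND cache_stale -> format_ok]. New: format_ok.
Round 4: R6 [format_ok AND run_unit -> tag_release]. New: tag_release.
tag_release first appears in round 4.

4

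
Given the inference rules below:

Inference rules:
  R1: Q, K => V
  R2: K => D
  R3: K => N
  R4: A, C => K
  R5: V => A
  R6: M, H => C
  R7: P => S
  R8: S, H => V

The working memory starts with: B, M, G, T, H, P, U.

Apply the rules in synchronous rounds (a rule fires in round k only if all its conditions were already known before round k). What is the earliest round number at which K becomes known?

4

Round 1 fires R6, R7, giving C, S.
Round 2 fires R8, giving V.
Round 3 fires R5, giving A.
Round 4 fires R4, giving K.
K first appears in round 4.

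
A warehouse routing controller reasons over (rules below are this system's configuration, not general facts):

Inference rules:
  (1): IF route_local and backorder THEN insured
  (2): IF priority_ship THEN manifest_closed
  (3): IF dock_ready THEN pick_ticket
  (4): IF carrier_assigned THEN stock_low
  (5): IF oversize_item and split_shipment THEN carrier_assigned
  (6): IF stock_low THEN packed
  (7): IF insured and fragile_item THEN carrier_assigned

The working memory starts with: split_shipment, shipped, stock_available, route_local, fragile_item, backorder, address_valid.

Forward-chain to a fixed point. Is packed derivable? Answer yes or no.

[1] (1) [IF route_local and backorder THEN insured]. ⇒ new: insured.
[2] (7) [IF insured and fragile_item THEN carrier_assigned]. ⇒ new: carrier_assigned.
[3] (4) [IF carrier_assigned THEN stock_low]. ⇒ new: stock_low.
[4] (6) [IF stock_low THEN packed]. ⇒ new: packed.
packed appears in round 4, so it is derivable.

yes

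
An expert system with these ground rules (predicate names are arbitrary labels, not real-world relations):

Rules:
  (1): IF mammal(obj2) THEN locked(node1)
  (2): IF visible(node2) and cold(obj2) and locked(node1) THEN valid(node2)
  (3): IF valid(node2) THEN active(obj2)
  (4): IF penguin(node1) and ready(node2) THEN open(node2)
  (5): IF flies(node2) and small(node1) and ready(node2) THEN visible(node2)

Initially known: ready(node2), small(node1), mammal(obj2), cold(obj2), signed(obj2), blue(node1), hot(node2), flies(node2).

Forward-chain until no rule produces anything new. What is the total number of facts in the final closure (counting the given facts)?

12

Round 1 — (1), (5), derive locked(node1), visible(node2).
Round 2 — (2), derive valid(node2).
Round 3 — (3), derive active(obj2).
Closure: {active(obj2), blue(node1), cold(obj2), flies(node2), hot(node2), locked(node1), mammal(obj2), ready(node2), signed(obj2), small(node1), valid(node2), visible(node2)} — 12 facts.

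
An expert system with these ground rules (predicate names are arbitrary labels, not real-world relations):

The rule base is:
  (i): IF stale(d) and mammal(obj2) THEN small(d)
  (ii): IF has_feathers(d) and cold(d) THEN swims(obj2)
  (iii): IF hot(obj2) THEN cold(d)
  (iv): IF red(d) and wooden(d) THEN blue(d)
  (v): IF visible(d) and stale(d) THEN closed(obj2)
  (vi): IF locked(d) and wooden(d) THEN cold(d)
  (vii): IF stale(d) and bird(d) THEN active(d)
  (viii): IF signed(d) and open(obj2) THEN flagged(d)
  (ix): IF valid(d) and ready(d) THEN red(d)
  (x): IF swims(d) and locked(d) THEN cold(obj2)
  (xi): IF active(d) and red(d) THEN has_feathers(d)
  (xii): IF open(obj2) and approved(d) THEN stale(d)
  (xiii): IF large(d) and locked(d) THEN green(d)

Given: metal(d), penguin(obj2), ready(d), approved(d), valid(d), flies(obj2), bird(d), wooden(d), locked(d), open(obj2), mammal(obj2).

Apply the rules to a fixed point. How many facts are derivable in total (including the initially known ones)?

19

Round 1 fires (vi), (ix), (xii), giving cold(d), red(d), stale(d).
Round 2 fires (i), (iv), (vii), giving small(d), blue(d), active(d).
Round 3 fires (xi), giving has_feathers(d).
Round 4 fires (ii), giving swims(obj2).
Closure: {active(d), approved(d), bird(d), blue(d), cold(d), flies(obj2), has_feathers(d), locked(d), mammal(obj2), metal(d), open(obj2), penguin(obj2), ready(d), red(d), small(d), stale(d), swims(obj2), valid(d), wooden(d)} — 19 facts.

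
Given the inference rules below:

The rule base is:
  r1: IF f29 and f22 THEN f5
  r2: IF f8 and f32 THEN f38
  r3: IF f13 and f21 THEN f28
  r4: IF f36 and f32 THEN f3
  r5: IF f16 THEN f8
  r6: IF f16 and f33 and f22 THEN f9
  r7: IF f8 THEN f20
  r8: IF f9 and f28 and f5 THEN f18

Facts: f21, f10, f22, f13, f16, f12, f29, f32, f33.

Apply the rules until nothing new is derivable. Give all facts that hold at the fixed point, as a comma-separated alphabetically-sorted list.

f10, f12, f13, f16, f18, f20, f21, f22, f28, f29, f32, f33, f38, f5, f8, f9

Round 1 fires r1, r3, r5, r6, giving f5, f28, f8, f9.
Round 2 fires r2, r7, r8, giving f38, f20, f18.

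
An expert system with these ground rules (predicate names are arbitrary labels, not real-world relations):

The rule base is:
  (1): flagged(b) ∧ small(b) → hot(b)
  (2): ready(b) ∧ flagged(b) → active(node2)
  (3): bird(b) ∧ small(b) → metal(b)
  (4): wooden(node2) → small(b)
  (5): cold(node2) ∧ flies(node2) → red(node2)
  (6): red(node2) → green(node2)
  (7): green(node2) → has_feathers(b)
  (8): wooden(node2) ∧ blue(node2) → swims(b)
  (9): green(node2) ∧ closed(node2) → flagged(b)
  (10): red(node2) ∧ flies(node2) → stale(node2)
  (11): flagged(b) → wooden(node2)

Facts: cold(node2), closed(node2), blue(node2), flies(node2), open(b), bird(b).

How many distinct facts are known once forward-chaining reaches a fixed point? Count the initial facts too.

Round 1: (5) [cold(node2) ∧ flies(node2) → red(node2)]. New: red(node2).
Round 2: (6) [red(node2) → green(node2)]; (10) [red(node2) ∧ flies(node2) → stale(node2)]. New: green(node2), stale(node2).
Round 3: (7) [green(node2) → has_feathers(b)]; (9) [green(node2) ∧ closed(node2) → flagged(b)]. New: has_feathers(b), flagged(b).
Round 4: (11) [flagged(b) → wooden(node2)]. New: wooden(node2).
Round 5: (4) [wooden(node2) → small(b)]; (8) [wooden(node2) ∧ blue(node2) → swims(b)]. New: small(b), swims(b).
Round 6: (1) [flagged(b) ∧ small(b) → hot(b)]; (3) [bird(b) ∧ small(b) → metal(b)]. New: hot(b), metal(b).
Closure: {bird(b), blue(node2), closed(node2), cold(node2), flagged(b), flies(node2), green(node2), has_feathers(b), hot(b), metal(b), open(b), red(node2), small(b), stale(node2), swims(b), wooden(node2)} — 16 facts.

16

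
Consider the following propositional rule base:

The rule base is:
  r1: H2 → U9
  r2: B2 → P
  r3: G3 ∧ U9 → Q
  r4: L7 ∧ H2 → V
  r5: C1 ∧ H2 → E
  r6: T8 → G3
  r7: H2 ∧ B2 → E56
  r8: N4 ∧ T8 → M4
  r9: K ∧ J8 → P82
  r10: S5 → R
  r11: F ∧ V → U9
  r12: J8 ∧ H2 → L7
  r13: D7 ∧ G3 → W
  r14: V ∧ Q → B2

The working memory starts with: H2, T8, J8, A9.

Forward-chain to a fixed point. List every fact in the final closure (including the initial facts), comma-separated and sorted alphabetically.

Round 1: r1 [H2 → U9]; r6 [T8 → G3]; r12 [J8 ∧ H2 → L7]. Adds U9, G3, L7.
Round 2: r3 [G3 ∧ U9 → Q]; r4 [L7 ∧ H2 → V]. Adds Q, V.
Round 3: r14 [V ∧ Q → B2]. Adds B2.
Round 4: r2 [B2 → P]; r7 [H2 ∧ B2 → E56]. Adds P, E56.

A9, B2, E56, G3, H2, J8, L7, P, Q, T8, U9, V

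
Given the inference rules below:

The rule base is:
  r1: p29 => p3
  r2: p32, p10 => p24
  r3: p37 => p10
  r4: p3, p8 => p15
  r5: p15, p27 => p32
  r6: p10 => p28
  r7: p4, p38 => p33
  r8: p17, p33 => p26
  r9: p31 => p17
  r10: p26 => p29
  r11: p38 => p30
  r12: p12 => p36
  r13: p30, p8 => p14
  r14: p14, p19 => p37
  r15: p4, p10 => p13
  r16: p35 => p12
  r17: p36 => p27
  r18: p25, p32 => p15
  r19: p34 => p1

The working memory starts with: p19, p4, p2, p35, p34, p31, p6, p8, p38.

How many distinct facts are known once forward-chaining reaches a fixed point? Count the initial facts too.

27

Round 1: r7 [p4, p38 => p33]; r9 [p31 => p17]; r11 [p38 => p30]; r16 [p35 => p12]; r19 [p34 => p1]. Adds p33, p17, p30, p12, p1.
Round 2: r8 [p17, p33 => p26]; r12 [p12 => p36]; r13 [p30, p8 => p14]. Adds p26, p36, p14.
Round 3: r10 [p26 => p29]; r14 [p14, p19 => p37]; r17 [p36 => p27]. Adds p29, p37, p27.
Round 4: r1 [p29 => p3]; r3 [p37 => p10]. Adds p3, p10.
Round 5: r4 [p3, p8 => p15]; r6 [p10 => p28]; r15 [p4, p10 => p13]. Adds p15, p28, p13.
Round 6: r5 [p15, p27 => p32]. Adds p32.
Round 7: r2 [p32, p10 => p24]. Adds p24.
Closure: {p1, p10, p12, p13, p14, p15, p17, p19, p2, p24, p26, p27, p28, p29, p3, p30, p31, p32, p33, p34, p35, p36, p37, p38, p4, p6, p8} — 27 facts.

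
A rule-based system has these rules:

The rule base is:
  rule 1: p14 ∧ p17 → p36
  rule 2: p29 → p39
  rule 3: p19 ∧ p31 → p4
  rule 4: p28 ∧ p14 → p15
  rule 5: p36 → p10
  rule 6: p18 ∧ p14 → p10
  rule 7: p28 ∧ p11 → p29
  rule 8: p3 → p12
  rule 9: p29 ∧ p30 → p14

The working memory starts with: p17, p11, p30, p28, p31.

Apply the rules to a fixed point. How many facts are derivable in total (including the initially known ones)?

Round 1 fires rule 7, giving p29.
Round 2 fires rule 2, rule 9, giving p39, p14.
Round 3 fires rule 1, rule 4, giving p36, p15.
Round 4 fires rule 5, giving p10.
Closure: {p10, p11, p14, p15, p17, p28, p29, p30, p31, p36, p39} — 11 facts.

11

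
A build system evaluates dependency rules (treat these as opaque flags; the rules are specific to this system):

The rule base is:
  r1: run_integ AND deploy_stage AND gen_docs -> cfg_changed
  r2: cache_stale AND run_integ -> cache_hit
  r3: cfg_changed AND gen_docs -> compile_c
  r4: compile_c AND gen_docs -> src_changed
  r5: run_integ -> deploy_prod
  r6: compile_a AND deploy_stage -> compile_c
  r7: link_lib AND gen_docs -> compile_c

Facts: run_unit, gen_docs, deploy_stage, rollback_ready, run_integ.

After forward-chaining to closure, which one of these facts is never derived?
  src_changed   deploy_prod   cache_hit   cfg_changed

Round 1 fires r1, r5, giving cfg_changed, deploy_prod.
Round 2 fires r3, giving compile_c.
Round 3 fires r4, giving src_changed.
Derived: deploy_prod (round 1), src_changed (round 3), cfg_changed (round 1). cache_hit never appears in any round.

cache_hit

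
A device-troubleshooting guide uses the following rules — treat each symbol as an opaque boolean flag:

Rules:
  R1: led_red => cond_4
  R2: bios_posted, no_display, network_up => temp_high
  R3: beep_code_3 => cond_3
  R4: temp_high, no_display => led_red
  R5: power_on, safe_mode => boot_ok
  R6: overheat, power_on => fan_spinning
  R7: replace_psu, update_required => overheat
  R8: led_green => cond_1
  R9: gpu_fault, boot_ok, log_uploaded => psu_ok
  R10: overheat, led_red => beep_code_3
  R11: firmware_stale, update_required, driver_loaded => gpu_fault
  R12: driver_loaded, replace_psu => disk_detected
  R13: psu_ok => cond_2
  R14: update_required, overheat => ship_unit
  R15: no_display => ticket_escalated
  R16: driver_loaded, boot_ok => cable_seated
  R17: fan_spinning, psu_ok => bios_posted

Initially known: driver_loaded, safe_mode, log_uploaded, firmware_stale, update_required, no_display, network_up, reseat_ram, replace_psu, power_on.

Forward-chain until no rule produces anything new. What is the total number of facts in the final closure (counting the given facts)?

26

Round 1 fires R5, R7, R11, R12, R15, giving boot_ok, overheat, gpu_fault, disk_detected, ticket_escalated.
Round 2 fires R6, R9, R14, R16, giving fan_spinning, psu_ok, ship_unit, cable_seated.
Round 3 fires R13, R17, giving cond_2, bios_posted.
Round 4 fires R2, giving temp_high.
Round 5 fires R4, giving led_red.
Round 6 fires R1, R10, giving cond_4, beep_code_3.
Round 7 fires R3, giving cond_3.
Closure: {beep_code_3, bios_posted, boot_ok, cable_seated, cond_2, cond_3, cond_4, disk_detected, driver_loaded, fan_spinning, firmware_stale, gpu_fault, led_red, log_uploaded, network_up, no_display, overheat, power_on, psu_ok, replace_psu, reseat_ram, safe_mode, ship_unit, temp_high, ticket_escalated, update_required} — 26 facts.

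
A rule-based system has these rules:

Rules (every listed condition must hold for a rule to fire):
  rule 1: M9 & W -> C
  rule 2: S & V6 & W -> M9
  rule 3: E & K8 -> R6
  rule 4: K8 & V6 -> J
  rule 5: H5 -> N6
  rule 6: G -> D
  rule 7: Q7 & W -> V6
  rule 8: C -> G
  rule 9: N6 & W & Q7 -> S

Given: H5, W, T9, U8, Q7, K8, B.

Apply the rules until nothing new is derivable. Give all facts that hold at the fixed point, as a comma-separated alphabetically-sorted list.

Round 1: rule 5 [H5 -> N6]; rule 7 [Q7 & W -> V6]. New: N6, V6.
Round 2: rule 4 [K8 & V6 -> J]; rule 9 [N6 & W & Q7 -> S]. New: J, S.
Round 3: rule 2 [S & V6 & W -> M9]. New: M9.
Round 4: rule 1 [M9 & W -> C]. New: C.
Round 5: rule 8 [C -> G]. New: G.
Round 6: rule 6 [G -> D]. New: D.

B, C, D, G, H5, J, K8, M9, N6, Q7, S, T9, U8, V6, W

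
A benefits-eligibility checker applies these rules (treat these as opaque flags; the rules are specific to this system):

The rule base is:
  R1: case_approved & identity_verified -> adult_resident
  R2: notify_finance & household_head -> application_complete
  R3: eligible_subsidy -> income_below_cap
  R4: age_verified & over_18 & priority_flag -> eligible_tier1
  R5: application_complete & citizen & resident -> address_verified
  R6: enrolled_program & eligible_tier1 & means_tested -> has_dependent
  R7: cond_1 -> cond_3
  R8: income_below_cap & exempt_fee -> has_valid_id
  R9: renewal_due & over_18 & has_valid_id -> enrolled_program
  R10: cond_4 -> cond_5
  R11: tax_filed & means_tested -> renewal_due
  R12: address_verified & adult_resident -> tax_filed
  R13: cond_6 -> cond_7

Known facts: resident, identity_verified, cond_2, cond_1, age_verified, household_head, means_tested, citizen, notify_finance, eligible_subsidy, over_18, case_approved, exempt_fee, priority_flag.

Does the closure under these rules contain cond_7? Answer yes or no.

Round 1: R1 [case_approved & identity_verified -> adult_resident]; R2 [notify_finance & household_head -> application_complete]; R3 [eligible_subsidy -> income_below_cap]; R4 [age_verified & over_18 & priority_flag -> eligible_tier1]; R7 [cond_1 -> cond_3]. Adds adult_resident, application_complete, income_below_cap, eligible_tier1, cond_3.
Round 2: R5 [application_complete & citizen & resident -> address_verified]; R8 [income_below_cap & exempt_fee -> has_valid_id]. Adds address_verified, has_valid_id.
Round 3: R12 [address_verified & adult_resident -> tax_filed]. Adds tax_filed.
Round 4: R11 [tax_filed & means_tested -> renewal_due]. Adds renewal_due.
Round 5: R9 [renewal_due & over_18 & has_valid_id -> enrolled_program]. Adds enrolled_program.
Round 6: R6 [enrolled_program & eligible_tier1 & means_tested -> has_dependent]. Adds has_dependent.
Fixed point reached. cond_7 is concluded only by R13; R13 needs cond_6 (never derived).

no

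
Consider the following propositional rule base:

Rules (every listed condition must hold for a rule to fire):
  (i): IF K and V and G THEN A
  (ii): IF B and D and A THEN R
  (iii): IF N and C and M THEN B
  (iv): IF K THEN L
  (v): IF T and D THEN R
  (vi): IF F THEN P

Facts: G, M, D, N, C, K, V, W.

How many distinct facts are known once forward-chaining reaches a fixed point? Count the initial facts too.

12

Round 1: (i) [IF K and V and G THEN A]; (iii) [IF N and C and M THEN B]; (iv) [IF K THEN L]. Adds A, B, L.
Round 2: (ii) [IF B and D and A THEN R]. Adds R.
Closure: {A, B, C, D, G, K, L, M, N, R, V, W} — 12 facts.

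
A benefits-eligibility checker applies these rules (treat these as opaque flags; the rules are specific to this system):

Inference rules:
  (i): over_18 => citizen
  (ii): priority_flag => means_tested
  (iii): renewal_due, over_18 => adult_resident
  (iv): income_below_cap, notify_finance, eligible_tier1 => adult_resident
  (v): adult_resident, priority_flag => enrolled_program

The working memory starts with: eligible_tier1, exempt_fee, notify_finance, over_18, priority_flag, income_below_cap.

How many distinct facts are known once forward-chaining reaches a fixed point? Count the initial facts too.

Round 1 — (i), (ii), (iv), derive citizen, means_tested, adult_resident.
Round 2 — (v), derive enrolled_program.
Closure: {adult_resident, citizen, eligible_tier1, enrolled_program, exempt_fee, income_below_cap, means_tested, notify_finance, over_18, priority_flag} — 10 facts.

10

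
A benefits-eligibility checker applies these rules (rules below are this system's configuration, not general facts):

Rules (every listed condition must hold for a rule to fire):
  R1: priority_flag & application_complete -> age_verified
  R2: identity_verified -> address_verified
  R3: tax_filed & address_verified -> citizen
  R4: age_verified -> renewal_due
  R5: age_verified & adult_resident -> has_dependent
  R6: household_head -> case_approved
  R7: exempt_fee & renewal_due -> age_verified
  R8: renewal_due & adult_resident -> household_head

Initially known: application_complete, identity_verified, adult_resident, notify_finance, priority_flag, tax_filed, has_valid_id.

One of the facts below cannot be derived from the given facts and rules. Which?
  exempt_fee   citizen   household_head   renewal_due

exempt_fee

Round 1: R1 [priority_flag & application_complete -> age_verified]; R2 [identity_verified -> address_verified]. New: age_verified, address_verified.
Round 2: R3 [tax_filed & address_verified -> citizen]; R4 [age_verified -> renewal_due]; R5 [age_verified & adult_resident -> has_dependent]. New: citizen, renewal_due, has_dependent.
Round 3: R8 [renewal_due & adult_resident -> household_head]. New: household_head.
Round 4: R6 [household_head -> case_approved]. New: case_approved.
Derived: citizen (round 2), household_head (round 3), renewal_due (round 2). exempt_fee never appears in any round.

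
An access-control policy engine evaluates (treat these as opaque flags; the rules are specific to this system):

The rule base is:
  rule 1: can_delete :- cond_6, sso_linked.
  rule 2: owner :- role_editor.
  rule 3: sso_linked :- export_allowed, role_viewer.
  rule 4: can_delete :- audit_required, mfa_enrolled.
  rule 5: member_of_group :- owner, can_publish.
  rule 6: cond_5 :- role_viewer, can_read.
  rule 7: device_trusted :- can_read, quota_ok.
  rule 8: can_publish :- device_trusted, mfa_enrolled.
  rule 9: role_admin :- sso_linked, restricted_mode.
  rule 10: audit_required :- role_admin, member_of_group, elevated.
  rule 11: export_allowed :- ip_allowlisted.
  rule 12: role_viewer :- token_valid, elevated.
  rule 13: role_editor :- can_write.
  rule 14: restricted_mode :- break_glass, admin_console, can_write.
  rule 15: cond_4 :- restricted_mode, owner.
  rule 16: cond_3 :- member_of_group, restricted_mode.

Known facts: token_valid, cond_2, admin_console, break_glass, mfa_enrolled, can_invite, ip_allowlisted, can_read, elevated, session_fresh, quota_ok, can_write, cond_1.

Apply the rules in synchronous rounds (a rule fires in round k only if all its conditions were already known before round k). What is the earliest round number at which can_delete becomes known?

5

Round 1 — rule 7, rule 11, rule 12, rule 13, rule 14, derive device_trusted, export_allowed, role_viewer, role_editor, restricted_mode.
Round 2 — rule 2, rule 3, rule 6, rule 8, derive owner, sso_linked, cond_5, can_publish.
Round 3 — rule 5, rule 9, rule 15, derive member_of_group, role_admin, cond_4.
Round 4 — rule 10, rule 16, derive audit_required, cond_3.
Round 5 — rule 4, derive can_delete.
can_delete first appears in round 5.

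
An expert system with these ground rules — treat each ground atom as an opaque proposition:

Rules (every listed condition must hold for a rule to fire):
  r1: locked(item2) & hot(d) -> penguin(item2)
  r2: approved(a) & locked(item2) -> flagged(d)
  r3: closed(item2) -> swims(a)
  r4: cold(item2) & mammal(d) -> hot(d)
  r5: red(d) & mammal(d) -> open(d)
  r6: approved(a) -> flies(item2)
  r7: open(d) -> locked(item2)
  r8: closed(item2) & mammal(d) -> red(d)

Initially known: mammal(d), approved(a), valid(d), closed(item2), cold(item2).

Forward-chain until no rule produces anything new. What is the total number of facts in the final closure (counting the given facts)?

13

Round 1 — r3, r4, r6, r8, derive swims(a), hot(d), flies(item2), red(d).
Round 2 — r5, derive open(d).
Round 3 — r7, derive locked(item2).
Round 4 — r1, r2, derive penguin(item2), flagged(d).
Closure: {approved(a), closed(item2), cold(item2), flagged(d), flies(item2), hot(d), locked(item2), mammal(d), open(d), penguin(item2), red(d), swims(a), valid(d)} — 13 facts.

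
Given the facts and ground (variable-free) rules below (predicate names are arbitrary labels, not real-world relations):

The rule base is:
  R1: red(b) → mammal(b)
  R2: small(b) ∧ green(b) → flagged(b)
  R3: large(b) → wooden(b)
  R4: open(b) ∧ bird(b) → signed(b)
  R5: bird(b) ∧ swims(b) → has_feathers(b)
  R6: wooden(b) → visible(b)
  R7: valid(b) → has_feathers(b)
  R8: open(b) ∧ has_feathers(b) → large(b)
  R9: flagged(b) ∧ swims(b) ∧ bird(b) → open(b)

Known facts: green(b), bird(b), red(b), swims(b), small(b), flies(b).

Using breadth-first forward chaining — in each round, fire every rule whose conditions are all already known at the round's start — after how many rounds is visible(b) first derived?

5

Round 1 — R1, R2, R5, derive mammal(b), flagged(b), has_feathers(b).
Round 2 — R9, derive open(b).
Round 3 — R4, R8, derive signed(b), large(b).
Round 4 — R3, derive wooden(b).
Round 5 — R6, derive visible(b).
visible(b) first appears in round 5.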